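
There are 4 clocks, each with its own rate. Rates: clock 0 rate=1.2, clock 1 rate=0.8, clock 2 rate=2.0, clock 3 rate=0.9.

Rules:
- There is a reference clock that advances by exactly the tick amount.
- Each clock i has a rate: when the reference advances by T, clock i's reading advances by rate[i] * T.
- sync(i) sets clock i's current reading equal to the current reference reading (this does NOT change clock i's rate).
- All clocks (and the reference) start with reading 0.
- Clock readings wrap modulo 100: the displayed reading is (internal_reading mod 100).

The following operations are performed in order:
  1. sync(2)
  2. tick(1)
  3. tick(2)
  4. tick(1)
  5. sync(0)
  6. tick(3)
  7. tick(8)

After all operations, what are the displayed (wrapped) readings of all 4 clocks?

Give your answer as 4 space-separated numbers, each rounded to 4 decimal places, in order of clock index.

Answer: 17.2000 12.0000 30.0000 13.5000

Derivation:
After op 1 sync(2): ref=0.0000 raw=[0.0000 0.0000 0.0000 0.0000]
After op 2 tick(1): ref=1.0000 raw=[1.2000 0.8000 2.0000 0.9000]
After op 3 tick(2): ref=3.0000 raw=[3.6000 2.4000 6.0000 2.7000]
After op 4 tick(1): ref=4.0000 raw=[4.8000 3.2000 8.0000 3.6000]
After op 5 sync(0): ref=4.0000 raw=[4.0000 3.2000 8.0000 3.6000]
After op 6 tick(3): ref=7.0000 raw=[7.6000 5.6000 14.0000 6.3000]
After op 7 tick(8): ref=15.0000 raw=[17.2000 12.0000 30.0000 13.5000]
Wrap final raw readings (mod 100): 17.2000 mod 100 = 17.2000; 12.0000 mod 100 = 12.0000; 30.0000 mod 100 = 30.0000; 13.5000 mod 100 = 13.5000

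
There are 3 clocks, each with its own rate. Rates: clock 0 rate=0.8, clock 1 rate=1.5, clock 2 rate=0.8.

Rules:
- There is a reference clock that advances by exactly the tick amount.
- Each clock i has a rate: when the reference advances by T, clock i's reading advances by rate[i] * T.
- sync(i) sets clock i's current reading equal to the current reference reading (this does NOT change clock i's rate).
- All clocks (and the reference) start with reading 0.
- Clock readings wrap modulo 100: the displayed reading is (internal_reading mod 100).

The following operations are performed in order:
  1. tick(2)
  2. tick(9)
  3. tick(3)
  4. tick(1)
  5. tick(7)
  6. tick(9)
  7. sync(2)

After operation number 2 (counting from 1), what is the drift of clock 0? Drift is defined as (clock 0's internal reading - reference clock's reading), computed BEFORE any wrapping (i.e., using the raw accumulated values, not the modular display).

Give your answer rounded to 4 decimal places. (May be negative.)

Answer: -2.2000

Derivation:
After op 1 tick(2): ref=2.0000 raw=[1.6000 3.0000 1.6000]
After op 2 tick(9): ref=11.0000 raw=[8.8000 16.5000 8.8000]
Drift of clock 0 after op 2: 8.8000 - 11.0000 = -2.2000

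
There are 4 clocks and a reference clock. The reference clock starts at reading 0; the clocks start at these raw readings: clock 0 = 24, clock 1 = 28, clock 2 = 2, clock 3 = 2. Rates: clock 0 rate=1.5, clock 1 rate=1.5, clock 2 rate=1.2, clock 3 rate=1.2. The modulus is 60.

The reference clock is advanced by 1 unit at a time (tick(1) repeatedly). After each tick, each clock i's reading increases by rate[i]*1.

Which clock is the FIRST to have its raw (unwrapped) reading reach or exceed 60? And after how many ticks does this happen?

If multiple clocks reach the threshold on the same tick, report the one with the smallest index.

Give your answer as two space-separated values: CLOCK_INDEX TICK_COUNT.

clock 0: start=24, rate=1.5, needs 60-24 = 36; ticks = ceil(36/1.5) = ceil(24.0000) = 24; reading at tick 24 = 24 + 1.5*24 = 60.0000
clock 1: start=28, rate=1.5, needs 60-28 = 32; ticks = ceil(32/1.5) = ceil(21.3333) = 22; reading at tick 22 = 28 + 1.5*22 = 61.0000
clock 2: start=2, rate=1.2, needs 60-2 = 58; ticks = ceil(58/1.2) = ceil(48.3333) = 49; reading at tick 49 = 2 + 1.2*49 = 60.8000
clock 3: start=2, rate=1.2, needs 60-2 = 58; ticks = ceil(58/1.2) = ceil(48.3333) = 49; reading at tick 49 = 2 + 1.2*49 = 60.8000
Minimum tick count = 22; winners = [1]; smallest index = 1

Answer: 1 22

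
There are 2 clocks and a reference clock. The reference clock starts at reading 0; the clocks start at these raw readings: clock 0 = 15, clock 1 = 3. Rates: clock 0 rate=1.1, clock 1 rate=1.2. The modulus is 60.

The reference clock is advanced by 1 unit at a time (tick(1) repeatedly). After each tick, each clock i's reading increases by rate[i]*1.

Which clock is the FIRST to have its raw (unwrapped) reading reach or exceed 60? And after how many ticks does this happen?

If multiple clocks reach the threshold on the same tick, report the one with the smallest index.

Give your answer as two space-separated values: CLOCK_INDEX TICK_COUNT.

clock 0: start=15, rate=1.1, needs 60-15 = 45; ticks = ceil(45/1.1) = ceil(40.9091) = 41; reading at tick 41 = 15 + 1.1*41 = 60.1000
clock 1: start=3, rate=1.2, needs 60-3 = 57; ticks = ceil(57/1.2) = ceil(47.5000) = 48; reading at tick 48 = 3 + 1.2*48 = 60.6000
Minimum tick count = 41; winners = [0]; smallest index = 0

Answer: 0 41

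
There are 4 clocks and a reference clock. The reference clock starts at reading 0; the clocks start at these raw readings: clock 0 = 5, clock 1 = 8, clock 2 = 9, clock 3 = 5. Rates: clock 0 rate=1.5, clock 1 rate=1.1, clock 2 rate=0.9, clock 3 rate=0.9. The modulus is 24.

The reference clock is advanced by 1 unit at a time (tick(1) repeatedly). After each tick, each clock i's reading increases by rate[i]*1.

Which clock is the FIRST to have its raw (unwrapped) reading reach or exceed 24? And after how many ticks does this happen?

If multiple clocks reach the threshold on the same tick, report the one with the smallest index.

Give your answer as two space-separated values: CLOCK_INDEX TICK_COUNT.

Answer: 0 13

Derivation:
clock 0: start=5, rate=1.5, needs 24-5 = 19; ticks = ceil(19/1.5) = ceil(12.6667) = 13; reading at tick 13 = 5 + 1.5*13 = 24.5000
clock 1: start=8, rate=1.1, needs 24-8 = 16; ticks = ceil(16/1.1) = ceil(14.5455) = 15; reading at tick 15 = 8 + 1.1*15 = 24.5000
clock 2: start=9, rate=0.9, needs 24-9 = 15; ticks = ceil(15/0.9) = ceil(16.6667) = 17; reading at tick 17 = 9 + 0.9*17 = 24.3000
clock 3: start=5, rate=0.9, needs 24-5 = 19; ticks = ceil(19/0.9) = ceil(21.1111) = 22; reading at tick 22 = 5 + 0.9*22 = 24.8000
Minimum tick count = 13; winners = [0]; smallest index = 0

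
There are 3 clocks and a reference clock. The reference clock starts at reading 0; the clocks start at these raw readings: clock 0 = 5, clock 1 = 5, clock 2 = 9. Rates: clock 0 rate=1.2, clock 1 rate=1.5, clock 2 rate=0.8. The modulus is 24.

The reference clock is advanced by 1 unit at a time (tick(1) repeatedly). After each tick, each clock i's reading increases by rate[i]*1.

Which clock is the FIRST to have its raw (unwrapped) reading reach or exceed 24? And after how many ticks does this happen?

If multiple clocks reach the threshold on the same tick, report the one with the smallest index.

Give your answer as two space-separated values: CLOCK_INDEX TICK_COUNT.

Answer: 1 13

Derivation:
clock 0: start=5, rate=1.2, needs 24-5 = 19; ticks = ceil(19/1.2) = ceil(15.8333) = 16; reading at tick 16 = 5 + 1.2*16 = 24.2000
clock 1: start=5, rate=1.5, needs 24-5 = 19; ticks = ceil(19/1.5) = ceil(12.6667) = 13; reading at tick 13 = 5 + 1.5*13 = 24.5000
clock 2: start=9, rate=0.8, needs 24-9 = 15; ticks = ceil(15/0.8) = ceil(18.7500) = 19; reading at tick 19 = 9 + 0.8*19 = 24.2000
Minimum tick count = 13; winners = [1]; smallest index = 1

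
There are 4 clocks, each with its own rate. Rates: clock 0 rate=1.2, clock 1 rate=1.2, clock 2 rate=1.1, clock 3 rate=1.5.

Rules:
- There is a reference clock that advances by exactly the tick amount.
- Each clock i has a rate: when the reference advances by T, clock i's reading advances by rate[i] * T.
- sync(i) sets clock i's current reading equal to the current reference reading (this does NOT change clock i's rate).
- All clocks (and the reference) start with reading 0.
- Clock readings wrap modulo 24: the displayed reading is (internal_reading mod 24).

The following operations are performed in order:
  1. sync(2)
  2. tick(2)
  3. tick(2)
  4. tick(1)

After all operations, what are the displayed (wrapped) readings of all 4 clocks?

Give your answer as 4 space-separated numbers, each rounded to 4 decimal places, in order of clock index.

Answer: 6.0000 6.0000 5.5000 7.5000

Derivation:
After op 1 sync(2): ref=0.0000 raw=[0.0000 0.0000 0.0000 0.0000]
After op 2 tick(2): ref=2.0000 raw=[2.4000 2.4000 2.2000 3.0000]
After op 3 tick(2): ref=4.0000 raw=[4.8000 4.8000 4.4000 6.0000]
After op 4 tick(1): ref=5.0000 raw=[6.0000 6.0000 5.5000 7.5000]
Wrap final raw readings (mod 24): 6.0000 mod 24 = 6.0000; 6.0000 mod 24 = 6.0000; 5.5000 mod 24 = 5.5000; 7.5000 mod 24 = 7.5000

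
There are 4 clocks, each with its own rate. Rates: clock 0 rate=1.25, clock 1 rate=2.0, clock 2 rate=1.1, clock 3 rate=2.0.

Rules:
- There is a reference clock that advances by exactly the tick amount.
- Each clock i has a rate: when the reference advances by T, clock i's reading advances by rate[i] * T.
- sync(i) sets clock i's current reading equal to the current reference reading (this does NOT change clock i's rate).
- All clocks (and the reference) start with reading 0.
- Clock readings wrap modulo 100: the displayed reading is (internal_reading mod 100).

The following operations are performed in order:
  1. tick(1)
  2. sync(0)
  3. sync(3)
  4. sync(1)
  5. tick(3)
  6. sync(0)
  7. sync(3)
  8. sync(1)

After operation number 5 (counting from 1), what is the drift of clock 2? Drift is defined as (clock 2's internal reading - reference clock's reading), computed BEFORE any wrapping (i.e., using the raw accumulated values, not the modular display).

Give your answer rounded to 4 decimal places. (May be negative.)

After op 1 tick(1): ref=1.0000 raw=[1.2500 2.0000 1.1000 2.0000]
After op 2 sync(0): ref=1.0000 raw=[1.0000 2.0000 1.1000 2.0000]
After op 3 sync(3): ref=1.0000 raw=[1.0000 2.0000 1.1000 1.0000]
After op 4 sync(1): ref=1.0000 raw=[1.0000 1.0000 1.1000 1.0000]
After op 5 tick(3): ref=4.0000 raw=[4.7500 7.0000 4.4000 7.0000]
Drift of clock 2 after op 5: 4.4000 - 4.0000 = 0.4000

Answer: 0.4000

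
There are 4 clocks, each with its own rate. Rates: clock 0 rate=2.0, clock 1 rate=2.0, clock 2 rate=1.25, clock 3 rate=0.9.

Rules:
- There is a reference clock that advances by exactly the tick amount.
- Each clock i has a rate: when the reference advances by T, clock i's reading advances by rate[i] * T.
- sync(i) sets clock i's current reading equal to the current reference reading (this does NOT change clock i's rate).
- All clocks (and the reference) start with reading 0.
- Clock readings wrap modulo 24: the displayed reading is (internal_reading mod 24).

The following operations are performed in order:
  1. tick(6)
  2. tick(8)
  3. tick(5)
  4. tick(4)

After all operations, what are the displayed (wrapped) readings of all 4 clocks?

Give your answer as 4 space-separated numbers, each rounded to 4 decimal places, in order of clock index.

After op 1 tick(6): ref=6.0000 raw=[12.0000 12.0000 7.5000 5.4000]
After op 2 tick(8): ref=14.0000 raw=[28.0000 28.0000 17.5000 12.6000]
After op 3 tick(5): ref=19.0000 raw=[38.0000 38.0000 23.7500 17.1000]
After op 4 tick(4): ref=23.0000 raw=[46.0000 46.0000 28.7500 20.7000]
Wrap final raw readings (mod 24): 46.0000 mod 24 = 22.0000; 46.0000 mod 24 = 22.0000; 28.7500 mod 24 = 4.7500; 20.7000 mod 24 = 20.7000

Answer: 22.0000 22.0000 4.7500 20.7000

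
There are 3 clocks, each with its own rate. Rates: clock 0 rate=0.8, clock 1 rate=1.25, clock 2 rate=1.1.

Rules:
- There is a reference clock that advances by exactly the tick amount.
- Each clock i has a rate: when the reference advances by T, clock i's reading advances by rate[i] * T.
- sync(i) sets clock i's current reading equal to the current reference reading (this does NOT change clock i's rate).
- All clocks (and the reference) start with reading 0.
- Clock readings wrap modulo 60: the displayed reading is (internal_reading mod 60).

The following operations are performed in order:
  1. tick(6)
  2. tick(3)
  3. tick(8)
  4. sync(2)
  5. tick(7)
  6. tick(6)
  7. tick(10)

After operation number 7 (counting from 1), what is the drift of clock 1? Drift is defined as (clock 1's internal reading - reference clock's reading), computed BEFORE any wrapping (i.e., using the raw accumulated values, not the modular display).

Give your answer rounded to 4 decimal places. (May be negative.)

Answer: 10.0000

Derivation:
After op 1 tick(6): ref=6.0000 raw=[4.8000 7.5000 6.6000]
After op 2 tick(3): ref=9.0000 raw=[7.2000 11.2500 9.9000]
After op 3 tick(8): ref=17.0000 raw=[13.6000 21.2500 18.7000]
After op 4 sync(2): ref=17.0000 raw=[13.6000 21.2500 17.0000]
After op 5 tick(7): ref=24.0000 raw=[19.2000 30.0000 24.7000]
After op 6 tick(6): ref=30.0000 raw=[24.0000 37.5000 31.3000]
After op 7 tick(10): ref=40.0000 raw=[32.0000 50.0000 42.3000]
Drift of clock 1 after op 7: 50.0000 - 40.0000 = 10.0000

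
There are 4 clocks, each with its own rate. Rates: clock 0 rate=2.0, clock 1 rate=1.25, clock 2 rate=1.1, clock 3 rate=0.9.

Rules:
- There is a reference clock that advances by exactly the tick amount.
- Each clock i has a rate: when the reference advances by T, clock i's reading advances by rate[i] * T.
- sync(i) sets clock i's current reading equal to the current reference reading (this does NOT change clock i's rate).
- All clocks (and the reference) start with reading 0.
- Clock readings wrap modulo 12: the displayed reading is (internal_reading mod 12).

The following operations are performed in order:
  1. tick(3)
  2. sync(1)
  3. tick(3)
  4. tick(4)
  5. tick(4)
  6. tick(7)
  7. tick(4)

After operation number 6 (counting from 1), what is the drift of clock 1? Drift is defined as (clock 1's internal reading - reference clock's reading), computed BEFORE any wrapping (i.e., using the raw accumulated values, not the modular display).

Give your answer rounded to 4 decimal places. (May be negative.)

Answer: 4.5000

Derivation:
After op 1 tick(3): ref=3.0000 raw=[6.0000 3.7500 3.3000 2.7000]
After op 2 sync(1): ref=3.0000 raw=[6.0000 3.0000 3.3000 2.7000]
After op 3 tick(3): ref=6.0000 raw=[12.0000 6.7500 6.6000 5.4000]
After op 4 tick(4): ref=10.0000 raw=[20.0000 11.7500 11.0000 9.0000]
After op 5 tick(4): ref=14.0000 raw=[28.0000 16.7500 15.4000 12.6000]
After op 6 tick(7): ref=21.0000 raw=[42.0000 25.5000 23.1000 18.9000]
Drift of clock 1 after op 6: 25.5000 - 21.0000 = 4.5000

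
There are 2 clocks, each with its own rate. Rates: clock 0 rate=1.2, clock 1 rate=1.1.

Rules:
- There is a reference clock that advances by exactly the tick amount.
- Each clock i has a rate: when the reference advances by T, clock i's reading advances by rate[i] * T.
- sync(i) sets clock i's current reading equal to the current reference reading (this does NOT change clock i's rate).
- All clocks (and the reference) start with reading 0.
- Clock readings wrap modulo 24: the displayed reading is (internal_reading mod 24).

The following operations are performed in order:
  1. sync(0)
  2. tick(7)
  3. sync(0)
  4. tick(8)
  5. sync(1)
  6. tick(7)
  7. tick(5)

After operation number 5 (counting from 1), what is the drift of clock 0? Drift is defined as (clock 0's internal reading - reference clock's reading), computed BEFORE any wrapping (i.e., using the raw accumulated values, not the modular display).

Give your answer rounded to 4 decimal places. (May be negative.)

Answer: 1.6000

Derivation:
After op 1 sync(0): ref=0.0000 raw=[0.0000 0.0000]
After op 2 tick(7): ref=7.0000 raw=[8.4000 7.7000]
After op 3 sync(0): ref=7.0000 raw=[7.0000 7.7000]
After op 4 tick(8): ref=15.0000 raw=[16.6000 16.5000]
After op 5 sync(1): ref=15.0000 raw=[16.6000 15.0000]
Drift of clock 0 after op 5: 16.6000 - 15.0000 = 1.6000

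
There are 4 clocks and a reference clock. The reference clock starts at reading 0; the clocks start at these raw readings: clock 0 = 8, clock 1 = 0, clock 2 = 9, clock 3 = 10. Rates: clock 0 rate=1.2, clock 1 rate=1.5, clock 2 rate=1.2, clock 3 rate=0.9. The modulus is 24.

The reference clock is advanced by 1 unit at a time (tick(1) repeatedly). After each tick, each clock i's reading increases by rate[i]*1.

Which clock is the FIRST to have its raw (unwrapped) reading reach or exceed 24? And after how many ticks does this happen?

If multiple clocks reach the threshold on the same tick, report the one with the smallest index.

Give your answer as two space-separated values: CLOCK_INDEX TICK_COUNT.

Answer: 2 13

Derivation:
clock 0: start=8, rate=1.2, needs 24-8 = 16; ticks = ceil(16/1.2) = ceil(13.3333) = 14; reading at tick 14 = 8 + 1.2*14 = 24.8000
clock 1: start=0, rate=1.5, needs 24-0 = 24; ticks = ceil(24/1.5) = ceil(16.0000) = 16; reading at tick 16 = 0 + 1.5*16 = 24.0000
clock 2: start=9, rate=1.2, needs 24-9 = 15; ticks = ceil(15/1.2) = ceil(12.5000) = 13; reading at tick 13 = 9 + 1.2*13 = 24.6000
clock 3: start=10, rate=0.9, needs 24-10 = 14; ticks = ceil(14/0.9) = ceil(15.5556) = 16; reading at tick 16 = 10 + 0.9*16 = 24.4000
Minimum tick count = 13; winners = [2]; smallest index = 2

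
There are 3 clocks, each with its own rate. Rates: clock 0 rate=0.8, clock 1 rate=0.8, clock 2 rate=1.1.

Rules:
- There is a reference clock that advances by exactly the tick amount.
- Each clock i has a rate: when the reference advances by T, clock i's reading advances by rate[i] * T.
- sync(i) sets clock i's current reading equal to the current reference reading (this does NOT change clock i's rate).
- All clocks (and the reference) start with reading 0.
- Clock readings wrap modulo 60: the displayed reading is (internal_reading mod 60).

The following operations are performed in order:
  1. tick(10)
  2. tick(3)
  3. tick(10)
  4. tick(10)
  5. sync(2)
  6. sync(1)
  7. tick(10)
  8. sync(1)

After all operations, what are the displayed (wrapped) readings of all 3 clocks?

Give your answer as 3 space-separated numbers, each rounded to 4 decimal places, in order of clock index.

Answer: 34.4000 43.0000 44.0000

Derivation:
After op 1 tick(10): ref=10.0000 raw=[8.0000 8.0000 11.0000]
After op 2 tick(3): ref=13.0000 raw=[10.4000 10.4000 14.3000]
After op 3 tick(10): ref=23.0000 raw=[18.4000 18.4000 25.3000]
After op 4 tick(10): ref=33.0000 raw=[26.4000 26.4000 36.3000]
After op 5 sync(2): ref=33.0000 raw=[26.4000 26.4000 33.0000]
After op 6 sync(1): ref=33.0000 raw=[26.4000 33.0000 33.0000]
After op 7 tick(10): ref=43.0000 raw=[34.4000 41.0000 44.0000]
After op 8 sync(1): ref=43.0000 raw=[34.4000 43.0000 44.0000]
Wrap final raw readings (mod 60): 34.4000 mod 60 = 34.4000; 43.0000 mod 60 = 43.0000; 44.0000 mod 60 = 44.0000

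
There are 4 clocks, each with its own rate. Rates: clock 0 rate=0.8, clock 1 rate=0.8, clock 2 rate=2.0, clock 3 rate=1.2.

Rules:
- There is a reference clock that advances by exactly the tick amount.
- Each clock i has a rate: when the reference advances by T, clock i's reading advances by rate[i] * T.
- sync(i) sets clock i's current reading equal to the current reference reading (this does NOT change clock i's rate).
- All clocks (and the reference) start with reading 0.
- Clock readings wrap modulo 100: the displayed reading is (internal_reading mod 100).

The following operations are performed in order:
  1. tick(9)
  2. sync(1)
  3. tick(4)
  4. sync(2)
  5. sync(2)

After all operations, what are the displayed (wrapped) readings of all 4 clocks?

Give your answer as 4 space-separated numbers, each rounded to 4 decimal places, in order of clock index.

After op 1 tick(9): ref=9.0000 raw=[7.2000 7.2000 18.0000 10.8000]
After op 2 sync(1): ref=9.0000 raw=[7.2000 9.0000 18.0000 10.8000]
After op 3 tick(4): ref=13.0000 raw=[10.4000 12.2000 26.0000 15.6000]
After op 4 sync(2): ref=13.0000 raw=[10.4000 12.2000 13.0000 15.6000]
After op 5 sync(2): ref=13.0000 raw=[10.4000 12.2000 13.0000 15.6000]
Wrap final raw readings (mod 100): 10.4000 mod 100 = 10.4000; 12.2000 mod 100 = 12.2000; 13.0000 mod 100 = 13.0000; 15.6000 mod 100 = 15.6000

Answer: 10.4000 12.2000 13.0000 15.6000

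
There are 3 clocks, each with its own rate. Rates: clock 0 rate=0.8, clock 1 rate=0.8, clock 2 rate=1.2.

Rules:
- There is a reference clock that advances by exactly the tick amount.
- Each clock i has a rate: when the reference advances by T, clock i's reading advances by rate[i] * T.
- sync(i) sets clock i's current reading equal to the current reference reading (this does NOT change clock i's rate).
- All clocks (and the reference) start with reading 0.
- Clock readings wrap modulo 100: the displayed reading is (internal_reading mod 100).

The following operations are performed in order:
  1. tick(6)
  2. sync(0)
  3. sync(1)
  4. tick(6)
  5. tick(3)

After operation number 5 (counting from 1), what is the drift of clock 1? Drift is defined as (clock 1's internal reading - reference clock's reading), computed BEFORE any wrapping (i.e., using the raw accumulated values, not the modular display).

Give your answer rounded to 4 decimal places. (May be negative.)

After op 1 tick(6): ref=6.0000 raw=[4.8000 4.8000 7.2000]
After op 2 sync(0): ref=6.0000 raw=[6.0000 4.8000 7.2000]
After op 3 sync(1): ref=6.0000 raw=[6.0000 6.0000 7.2000]
After op 4 tick(6): ref=12.0000 raw=[10.8000 10.8000 14.4000]
After op 5 tick(3): ref=15.0000 raw=[13.2000 13.2000 18.0000]
Drift of clock 1 after op 5: 13.2000 - 15.0000 = -1.8000

Answer: -1.8000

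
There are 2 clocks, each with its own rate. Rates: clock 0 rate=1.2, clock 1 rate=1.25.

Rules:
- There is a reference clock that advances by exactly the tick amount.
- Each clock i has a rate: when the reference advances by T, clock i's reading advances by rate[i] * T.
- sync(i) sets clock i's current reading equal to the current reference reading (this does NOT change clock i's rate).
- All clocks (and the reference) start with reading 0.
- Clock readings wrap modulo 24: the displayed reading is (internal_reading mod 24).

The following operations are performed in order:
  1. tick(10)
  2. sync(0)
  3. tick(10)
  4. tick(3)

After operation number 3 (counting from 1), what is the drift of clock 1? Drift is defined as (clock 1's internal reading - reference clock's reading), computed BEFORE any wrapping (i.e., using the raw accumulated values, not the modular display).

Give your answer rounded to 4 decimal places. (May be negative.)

After op 1 tick(10): ref=10.0000 raw=[12.0000 12.5000]
After op 2 sync(0): ref=10.0000 raw=[10.0000 12.5000]
After op 3 tick(10): ref=20.0000 raw=[22.0000 25.0000]
Drift of clock 1 after op 3: 25.0000 - 20.0000 = 5.0000

Answer: 5.0000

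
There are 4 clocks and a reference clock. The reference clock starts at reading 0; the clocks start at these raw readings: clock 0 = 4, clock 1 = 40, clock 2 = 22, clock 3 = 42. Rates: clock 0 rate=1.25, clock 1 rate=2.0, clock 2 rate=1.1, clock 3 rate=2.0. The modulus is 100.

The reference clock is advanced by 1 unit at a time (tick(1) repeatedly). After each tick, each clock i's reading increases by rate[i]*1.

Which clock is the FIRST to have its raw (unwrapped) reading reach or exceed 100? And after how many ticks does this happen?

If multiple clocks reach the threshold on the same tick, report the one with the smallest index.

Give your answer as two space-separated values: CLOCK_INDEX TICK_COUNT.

clock 0: start=4, rate=1.25, needs 100-4 = 96; ticks = ceil(96/1.25) = ceil(76.8000) = 77; reading at tick 77 = 4 + 1.25*77 = 100.2500
clock 1: start=40, rate=2.0, needs 100-40 = 60; ticks = ceil(60/2.0) = ceil(30.0000) = 30; reading at tick 30 = 40 + 2.0*30 = 100.0000
clock 2: start=22, rate=1.1, needs 100-22 = 78; ticks = ceil(78/1.1) = ceil(70.9091) = 71; reading at tick 71 = 22 + 1.1*71 = 100.1000
clock 3: start=42, rate=2.0, needs 100-42 = 58; ticks = ceil(58/2.0) = ceil(29.0000) = 29; reading at tick 29 = 42 + 2.0*29 = 100.0000
Minimum tick count = 29; winners = [3]; smallest index = 3

Answer: 3 29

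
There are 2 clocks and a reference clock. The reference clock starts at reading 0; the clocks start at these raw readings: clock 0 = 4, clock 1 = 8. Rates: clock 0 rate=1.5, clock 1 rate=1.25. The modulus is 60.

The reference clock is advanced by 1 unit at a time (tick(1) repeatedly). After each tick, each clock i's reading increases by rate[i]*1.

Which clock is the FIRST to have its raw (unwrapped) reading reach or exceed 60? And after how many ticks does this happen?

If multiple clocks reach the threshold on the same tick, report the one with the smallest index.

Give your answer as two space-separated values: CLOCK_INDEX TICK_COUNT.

clock 0: start=4, rate=1.5, needs 60-4 = 56; ticks = ceil(56/1.5) = ceil(37.3333) = 38; reading at tick 38 = 4 + 1.5*38 = 61.0000
clock 1: start=8, rate=1.25, needs 60-8 = 52; ticks = ceil(52/1.25) = ceil(41.6000) = 42; reading at tick 42 = 8 + 1.25*42 = 60.5000
Minimum tick count = 38; winners = [0]; smallest index = 0

Answer: 0 38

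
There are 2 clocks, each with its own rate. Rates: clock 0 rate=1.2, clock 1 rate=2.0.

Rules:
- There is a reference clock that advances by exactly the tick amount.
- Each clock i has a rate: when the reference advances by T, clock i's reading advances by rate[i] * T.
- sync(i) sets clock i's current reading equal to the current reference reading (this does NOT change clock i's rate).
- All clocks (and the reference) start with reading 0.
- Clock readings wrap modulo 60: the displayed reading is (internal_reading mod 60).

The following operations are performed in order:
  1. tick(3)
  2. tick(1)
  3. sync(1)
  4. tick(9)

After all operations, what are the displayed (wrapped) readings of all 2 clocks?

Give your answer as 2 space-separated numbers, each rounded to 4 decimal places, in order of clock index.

After op 1 tick(3): ref=3.0000 raw=[3.6000 6.0000]
After op 2 tick(1): ref=4.0000 raw=[4.8000 8.0000]
After op 3 sync(1): ref=4.0000 raw=[4.8000 4.0000]
After op 4 tick(9): ref=13.0000 raw=[15.6000 22.0000]
Wrap final raw readings (mod 60): 15.6000 mod 60 = 15.6000; 22.0000 mod 60 = 22.0000

Answer: 15.6000 22.0000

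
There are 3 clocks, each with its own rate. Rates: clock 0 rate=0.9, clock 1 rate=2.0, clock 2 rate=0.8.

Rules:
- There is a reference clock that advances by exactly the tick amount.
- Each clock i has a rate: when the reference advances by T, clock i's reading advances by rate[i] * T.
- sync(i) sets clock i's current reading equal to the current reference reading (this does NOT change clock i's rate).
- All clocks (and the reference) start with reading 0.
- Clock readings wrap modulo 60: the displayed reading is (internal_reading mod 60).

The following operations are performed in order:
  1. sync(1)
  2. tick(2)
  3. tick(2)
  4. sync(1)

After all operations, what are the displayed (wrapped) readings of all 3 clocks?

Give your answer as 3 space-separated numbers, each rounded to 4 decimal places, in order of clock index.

After op 1 sync(1): ref=0.0000 raw=[0.0000 0.0000 0.0000]
After op 2 tick(2): ref=2.0000 raw=[1.8000 4.0000 1.6000]
After op 3 tick(2): ref=4.0000 raw=[3.6000 8.0000 3.2000]
After op 4 sync(1): ref=4.0000 raw=[3.6000 4.0000 3.2000]
Wrap final raw readings (mod 60): 3.6000 mod 60 = 3.6000; 4.0000 mod 60 = 4.0000; 3.2000 mod 60 = 3.2000

Answer: 3.6000 4.0000 3.2000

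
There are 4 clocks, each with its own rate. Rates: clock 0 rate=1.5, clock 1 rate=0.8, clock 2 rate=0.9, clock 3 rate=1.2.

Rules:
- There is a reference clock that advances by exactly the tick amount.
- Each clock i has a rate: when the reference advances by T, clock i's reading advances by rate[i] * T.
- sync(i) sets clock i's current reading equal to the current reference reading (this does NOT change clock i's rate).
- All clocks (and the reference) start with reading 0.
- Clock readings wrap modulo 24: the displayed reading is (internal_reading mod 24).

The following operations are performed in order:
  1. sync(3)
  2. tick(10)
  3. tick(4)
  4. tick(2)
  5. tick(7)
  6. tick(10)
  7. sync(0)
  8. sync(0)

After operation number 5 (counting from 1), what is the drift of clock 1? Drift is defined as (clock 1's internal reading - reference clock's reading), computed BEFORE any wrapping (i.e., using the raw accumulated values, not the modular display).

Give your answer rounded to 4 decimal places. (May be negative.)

After op 1 sync(3): ref=0.0000 raw=[0.0000 0.0000 0.0000 0.0000]
After op 2 tick(10): ref=10.0000 raw=[15.0000 8.0000 9.0000 12.0000]
After op 3 tick(4): ref=14.0000 raw=[21.0000 11.2000 12.6000 16.8000]
After op 4 tick(2): ref=16.0000 raw=[24.0000 12.8000 14.4000 19.2000]
After op 5 tick(7): ref=23.0000 raw=[34.5000 18.4000 20.7000 27.6000]
Drift of clock 1 after op 5: 18.4000 - 23.0000 = -4.6000

Answer: -4.6000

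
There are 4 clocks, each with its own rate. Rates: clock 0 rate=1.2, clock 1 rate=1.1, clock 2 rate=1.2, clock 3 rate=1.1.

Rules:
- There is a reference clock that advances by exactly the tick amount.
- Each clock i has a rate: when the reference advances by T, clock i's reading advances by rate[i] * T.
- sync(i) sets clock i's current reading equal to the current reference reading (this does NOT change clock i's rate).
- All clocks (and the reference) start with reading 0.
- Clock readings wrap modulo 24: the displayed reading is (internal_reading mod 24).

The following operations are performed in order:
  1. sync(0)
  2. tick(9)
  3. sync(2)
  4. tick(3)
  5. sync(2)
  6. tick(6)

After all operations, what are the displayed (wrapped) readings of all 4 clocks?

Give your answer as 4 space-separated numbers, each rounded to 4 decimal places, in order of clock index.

Answer: 21.6000 19.8000 19.2000 19.8000

Derivation:
After op 1 sync(0): ref=0.0000 raw=[0.0000 0.0000 0.0000 0.0000]
After op 2 tick(9): ref=9.0000 raw=[10.8000 9.9000 10.8000 9.9000]
After op 3 sync(2): ref=9.0000 raw=[10.8000 9.9000 9.0000 9.9000]
After op 4 tick(3): ref=12.0000 raw=[14.4000 13.2000 12.6000 13.2000]
After op 5 sync(2): ref=12.0000 raw=[14.4000 13.2000 12.0000 13.2000]
After op 6 tick(6): ref=18.0000 raw=[21.6000 19.8000 19.2000 19.8000]
Wrap final raw readings (mod 24): 21.6000 mod 24 = 21.6000; 19.8000 mod 24 = 19.8000; 19.2000 mod 24 = 19.2000; 19.8000 mod 24 = 19.8000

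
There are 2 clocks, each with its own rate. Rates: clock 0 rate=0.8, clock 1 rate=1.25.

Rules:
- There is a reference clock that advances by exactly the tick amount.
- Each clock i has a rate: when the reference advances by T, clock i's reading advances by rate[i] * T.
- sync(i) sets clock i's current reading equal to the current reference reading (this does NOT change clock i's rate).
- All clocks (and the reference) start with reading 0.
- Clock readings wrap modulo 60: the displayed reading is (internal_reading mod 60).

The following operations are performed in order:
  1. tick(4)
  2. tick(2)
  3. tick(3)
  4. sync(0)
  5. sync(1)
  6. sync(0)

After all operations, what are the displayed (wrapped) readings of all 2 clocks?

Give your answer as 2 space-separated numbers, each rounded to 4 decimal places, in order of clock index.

Answer: 9.0000 9.0000

Derivation:
After op 1 tick(4): ref=4.0000 raw=[3.2000 5.0000]
After op 2 tick(2): ref=6.0000 raw=[4.8000 7.5000]
After op 3 tick(3): ref=9.0000 raw=[7.2000 11.2500]
After op 4 sync(0): ref=9.0000 raw=[9.0000 11.2500]
After op 5 sync(1): ref=9.0000 raw=[9.0000 9.0000]
After op 6 sync(0): ref=9.0000 raw=[9.0000 9.0000]
Wrap final raw readings (mod 60): 9.0000 mod 60 = 9.0000; 9.0000 mod 60 = 9.0000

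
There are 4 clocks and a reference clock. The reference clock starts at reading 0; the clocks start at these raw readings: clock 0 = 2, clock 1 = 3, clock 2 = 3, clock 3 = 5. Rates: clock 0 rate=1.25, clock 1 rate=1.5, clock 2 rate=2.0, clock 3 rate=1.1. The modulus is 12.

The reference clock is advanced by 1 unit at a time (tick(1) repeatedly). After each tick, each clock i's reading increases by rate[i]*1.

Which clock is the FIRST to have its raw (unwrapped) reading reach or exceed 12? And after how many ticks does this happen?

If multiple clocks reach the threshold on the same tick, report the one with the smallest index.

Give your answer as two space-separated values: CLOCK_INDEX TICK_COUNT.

Answer: 2 5

Derivation:
clock 0: start=2, rate=1.25, needs 12-2 = 10; ticks = ceil(10/1.25) = ceil(8.0000) = 8; reading at tick 8 = 2 + 1.25*8 = 12.0000
clock 1: start=3, rate=1.5, needs 12-3 = 9; ticks = ceil(9/1.5) = ceil(6.0000) = 6; reading at tick 6 = 3 + 1.5*6 = 12.0000
clock 2: start=3, rate=2.0, needs 12-3 = 9; ticks = ceil(9/2.0) = ceil(4.5000) = 5; reading at tick 5 = 3 + 2.0*5 = 13.0000
clock 3: start=5, rate=1.1, needs 12-5 = 7; ticks = ceil(7/1.1) = ceil(6.3636) = 7; reading at tick 7 = 5 + 1.1*7 = 12.7000
Minimum tick count = 5; winners = [2]; smallest index = 2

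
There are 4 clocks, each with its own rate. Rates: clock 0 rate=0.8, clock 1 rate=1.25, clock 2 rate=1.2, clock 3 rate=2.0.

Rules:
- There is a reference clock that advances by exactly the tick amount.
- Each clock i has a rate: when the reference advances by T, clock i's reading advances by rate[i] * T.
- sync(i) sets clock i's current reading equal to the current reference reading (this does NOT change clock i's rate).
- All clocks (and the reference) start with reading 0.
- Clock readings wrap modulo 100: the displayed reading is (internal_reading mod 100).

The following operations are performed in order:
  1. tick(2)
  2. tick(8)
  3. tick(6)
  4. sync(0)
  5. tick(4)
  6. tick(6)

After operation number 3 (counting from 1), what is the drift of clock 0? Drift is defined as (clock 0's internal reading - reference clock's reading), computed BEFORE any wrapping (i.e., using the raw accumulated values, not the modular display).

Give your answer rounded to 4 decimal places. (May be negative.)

Answer: -3.2000

Derivation:
After op 1 tick(2): ref=2.0000 raw=[1.6000 2.5000 2.4000 4.0000]
After op 2 tick(8): ref=10.0000 raw=[8.0000 12.5000 12.0000 20.0000]
After op 3 tick(6): ref=16.0000 raw=[12.8000 20.0000 19.2000 32.0000]
Drift of clock 0 after op 3: 12.8000 - 16.0000 = -3.2000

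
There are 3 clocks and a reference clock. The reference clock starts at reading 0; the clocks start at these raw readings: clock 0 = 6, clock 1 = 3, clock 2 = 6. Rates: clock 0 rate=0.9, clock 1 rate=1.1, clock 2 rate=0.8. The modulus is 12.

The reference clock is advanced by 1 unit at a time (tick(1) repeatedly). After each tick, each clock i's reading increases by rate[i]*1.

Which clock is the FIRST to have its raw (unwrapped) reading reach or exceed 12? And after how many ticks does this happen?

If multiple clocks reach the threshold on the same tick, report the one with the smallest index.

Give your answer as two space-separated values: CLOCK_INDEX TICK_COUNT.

Answer: 0 7

Derivation:
clock 0: start=6, rate=0.9, needs 12-6 = 6; ticks = ceil(6/0.9) = ceil(6.6667) = 7; reading at tick 7 = 6 + 0.9*7 = 12.3000
clock 1: start=3, rate=1.1, needs 12-3 = 9; ticks = ceil(9/1.1) = ceil(8.1818) = 9; reading at tick 9 = 3 + 1.1*9 = 12.9000
clock 2: start=6, rate=0.8, needs 12-6 = 6; ticks = ceil(6/0.8) = ceil(7.5000) = 8; reading at tick 8 = 6 + 0.8*8 = 12.4000
Minimum tick count = 7; winners = [0]; smallest index = 0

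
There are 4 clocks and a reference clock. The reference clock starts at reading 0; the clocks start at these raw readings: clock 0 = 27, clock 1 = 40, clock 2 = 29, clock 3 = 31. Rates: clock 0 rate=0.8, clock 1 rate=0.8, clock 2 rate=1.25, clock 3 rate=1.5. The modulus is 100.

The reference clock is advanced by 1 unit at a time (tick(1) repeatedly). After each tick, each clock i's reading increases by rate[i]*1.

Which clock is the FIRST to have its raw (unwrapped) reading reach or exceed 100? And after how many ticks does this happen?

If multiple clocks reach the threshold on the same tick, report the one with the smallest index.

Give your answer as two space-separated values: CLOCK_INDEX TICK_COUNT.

clock 0: start=27, rate=0.8, needs 100-27 = 73; ticks = ceil(73/0.8) = ceil(91.2500) = 92; reading at tick 92 = 27 + 0.8*92 = 100.6000
clock 1: start=40, rate=0.8, needs 100-40 = 60; ticks = ceil(60/0.8) = ceil(75.0000) = 75; reading at tick 75 = 40 + 0.8*75 = 100.0000
clock 2: start=29, rate=1.25, needs 100-29 = 71; ticks = ceil(71/1.25) = ceil(56.8000) = 57; reading at tick 57 = 29 + 1.25*57 = 100.2500
clock 3: start=31, rate=1.5, needs 100-31 = 69; ticks = ceil(69/1.5) = ceil(46.0000) = 46; reading at tick 46 = 31 + 1.5*46 = 100.0000
Minimum tick count = 46; winners = [3]; smallest index = 3

Answer: 3 46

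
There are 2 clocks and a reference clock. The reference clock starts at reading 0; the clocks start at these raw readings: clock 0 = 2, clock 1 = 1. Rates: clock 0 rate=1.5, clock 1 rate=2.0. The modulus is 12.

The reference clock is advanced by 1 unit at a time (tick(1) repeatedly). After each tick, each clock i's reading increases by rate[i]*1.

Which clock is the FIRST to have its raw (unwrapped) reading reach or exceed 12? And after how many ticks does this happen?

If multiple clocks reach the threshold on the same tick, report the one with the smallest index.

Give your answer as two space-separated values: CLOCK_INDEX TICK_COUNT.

clock 0: start=2, rate=1.5, needs 12-2 = 10; ticks = ceil(10/1.5) = ceil(6.6667) = 7; reading at tick 7 = 2 + 1.5*7 = 12.5000
clock 1: start=1, rate=2.0, needs 12-1 = 11; ticks = ceil(11/2.0) = ceil(5.5000) = 6; reading at tick 6 = 1 + 2.0*6 = 13.0000
Minimum tick count = 6; winners = [1]; smallest index = 1

Answer: 1 6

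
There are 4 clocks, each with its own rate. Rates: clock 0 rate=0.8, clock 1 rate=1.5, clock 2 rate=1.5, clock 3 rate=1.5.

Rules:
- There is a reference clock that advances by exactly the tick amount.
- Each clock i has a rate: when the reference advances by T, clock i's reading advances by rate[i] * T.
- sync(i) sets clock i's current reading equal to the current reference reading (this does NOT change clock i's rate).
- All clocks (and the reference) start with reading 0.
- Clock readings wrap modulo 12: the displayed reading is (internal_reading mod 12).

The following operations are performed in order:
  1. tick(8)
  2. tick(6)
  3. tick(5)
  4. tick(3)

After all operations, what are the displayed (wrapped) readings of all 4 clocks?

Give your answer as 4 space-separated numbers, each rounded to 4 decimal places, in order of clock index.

After op 1 tick(8): ref=8.0000 raw=[6.4000 12.0000 12.0000 12.0000]
After op 2 tick(6): ref=14.0000 raw=[11.2000 21.0000 21.0000 21.0000]
After op 3 tick(5): ref=19.0000 raw=[15.2000 28.5000 28.5000 28.5000]
After op 4 tick(3): ref=22.0000 raw=[17.6000 33.0000 33.0000 33.0000]
Wrap final raw readings (mod 12): 17.6000 mod 12 = 5.6000; 33.0000 mod 12 = 9.0000; 33.0000 mod 12 = 9.0000; 33.0000 mod 12 = 9.0000

Answer: 5.6000 9.0000 9.0000 9.0000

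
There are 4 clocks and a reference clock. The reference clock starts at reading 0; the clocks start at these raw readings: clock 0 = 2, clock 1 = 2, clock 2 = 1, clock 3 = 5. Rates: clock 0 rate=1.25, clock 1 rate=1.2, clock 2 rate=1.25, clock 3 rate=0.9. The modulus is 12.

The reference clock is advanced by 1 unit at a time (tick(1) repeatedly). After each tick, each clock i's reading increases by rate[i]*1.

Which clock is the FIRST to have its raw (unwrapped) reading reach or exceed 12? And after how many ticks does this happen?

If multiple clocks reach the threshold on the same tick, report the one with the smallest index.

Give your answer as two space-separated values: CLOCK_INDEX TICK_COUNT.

Answer: 0 8

Derivation:
clock 0: start=2, rate=1.25, needs 12-2 = 10; ticks = ceil(10/1.25) = ceil(8.0000) = 8; reading at tick 8 = 2 + 1.25*8 = 12.0000
clock 1: start=2, rate=1.2, needs 12-2 = 10; ticks = ceil(10/1.2) = ceil(8.3333) = 9; reading at tick 9 = 2 + 1.2*9 = 12.8000
clock 2: start=1, rate=1.25, needs 12-1 = 11; ticks = ceil(11/1.25) = ceil(8.8000) = 9; reading at tick 9 = 1 + 1.25*9 = 12.2500
clock 3: start=5, rate=0.9, needs 12-5 = 7; ticks = ceil(7/0.9) = ceil(7.7778) = 8; reading at tick 8 = 5 + 0.9*8 = 12.2000
Minimum tick count = 8; winners = [0, 3]; smallest index = 0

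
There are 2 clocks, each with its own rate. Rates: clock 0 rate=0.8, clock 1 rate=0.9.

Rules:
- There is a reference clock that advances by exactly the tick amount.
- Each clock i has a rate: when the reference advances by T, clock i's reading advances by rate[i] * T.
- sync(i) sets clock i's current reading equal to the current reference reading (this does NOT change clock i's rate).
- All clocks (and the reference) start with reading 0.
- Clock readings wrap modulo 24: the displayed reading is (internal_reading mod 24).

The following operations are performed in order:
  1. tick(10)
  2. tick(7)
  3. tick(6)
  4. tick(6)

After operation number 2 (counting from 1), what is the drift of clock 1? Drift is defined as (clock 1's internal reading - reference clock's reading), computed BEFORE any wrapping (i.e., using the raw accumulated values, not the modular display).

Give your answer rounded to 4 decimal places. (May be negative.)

Answer: -1.7000

Derivation:
After op 1 tick(10): ref=10.0000 raw=[8.0000 9.0000]
After op 2 tick(7): ref=17.0000 raw=[13.6000 15.3000]
Drift of clock 1 after op 2: 15.3000 - 17.0000 = -1.7000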